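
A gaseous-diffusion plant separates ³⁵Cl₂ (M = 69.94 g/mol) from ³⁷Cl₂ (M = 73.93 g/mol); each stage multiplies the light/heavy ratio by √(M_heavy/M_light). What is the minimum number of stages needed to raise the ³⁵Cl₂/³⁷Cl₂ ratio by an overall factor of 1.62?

Single-stage factor α = √(73.93/69.94), so ln α = ½ ln(1.05705) = 0.02774.
Need α^N ≥ 1.62 ⇒ N ≥ ln(1.62) / ln α = 0.4824 / 0.02774 = 17.39.
So at least 18 stages are needed.

18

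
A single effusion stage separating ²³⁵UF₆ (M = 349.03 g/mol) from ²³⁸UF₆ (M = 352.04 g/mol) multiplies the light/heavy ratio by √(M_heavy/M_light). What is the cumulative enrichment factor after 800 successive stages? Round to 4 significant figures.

31.02

After 800 stages the ratio has grown by (√(352.04/349.03))^800 = (352.04/349.03)^(800/2).
= 1.00862^400 = 31.02.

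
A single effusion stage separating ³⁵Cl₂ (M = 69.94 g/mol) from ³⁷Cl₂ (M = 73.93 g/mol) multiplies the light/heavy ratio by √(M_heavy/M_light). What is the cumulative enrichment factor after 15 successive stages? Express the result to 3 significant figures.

The single-stage factor is √(M_heavy/M_light), so 15 stages give [√(73.93/69.94)]^15 = (73.93/69.94)^(15/2).
= 1.05705^(15/2) = 1.52.

1.52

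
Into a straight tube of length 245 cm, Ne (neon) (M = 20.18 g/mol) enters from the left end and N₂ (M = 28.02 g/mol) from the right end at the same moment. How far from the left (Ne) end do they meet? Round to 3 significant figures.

133 cm

In equal time, each gas travels a distance ∝ its rate ∝ 1/√M, so d_Ne/d_N₂ = √(M_N₂/M_Ne) = √(28.02/20.18) = 1.178.
With d_Ne + d_N₂ = 245 cm, d_N₂ = 245/(1 + 1.178) = 112.5 cm.
d_Ne = 245 − 112.5 = 133 cm.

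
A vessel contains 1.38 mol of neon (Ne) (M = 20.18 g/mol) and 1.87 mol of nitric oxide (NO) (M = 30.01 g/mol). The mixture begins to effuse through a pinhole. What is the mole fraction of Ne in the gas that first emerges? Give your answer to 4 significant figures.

The effusion rate of species i is ∝ p_i/√M_i ∝ n_i/√M_i.
x_Ne(eff) = (n_Ne/√M_Ne) / (n_Ne/√M_Ne + n_NO/√M_NO)
= (1.38/√20.18) / (1.38/√20.18 + 1.87/√30.01) = 0.3072/(0.3072 + 0.3414) = 0.4737.

0.4737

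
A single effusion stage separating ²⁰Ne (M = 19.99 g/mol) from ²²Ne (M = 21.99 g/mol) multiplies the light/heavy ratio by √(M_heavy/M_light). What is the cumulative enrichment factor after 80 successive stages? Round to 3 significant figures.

45.3

Overall factor = α^80 with α = √(21.99/19.99), i.e. (21.99/19.99)^(80/2).
= 1.10005^40 = 45.3.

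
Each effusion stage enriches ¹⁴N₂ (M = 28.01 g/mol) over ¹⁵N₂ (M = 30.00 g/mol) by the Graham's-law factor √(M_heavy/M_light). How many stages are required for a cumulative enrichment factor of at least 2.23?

24

Per stage α = (30.00/28.01)^(1/2) = 1.07105^0.5, giving ln α = 0.03432.
Need α^N ≥ 2.23 ⇒ N ≥ ln(2.23) / ln α = 0.8020 / 0.03432 = 23.37.
So at least 24 stages are needed.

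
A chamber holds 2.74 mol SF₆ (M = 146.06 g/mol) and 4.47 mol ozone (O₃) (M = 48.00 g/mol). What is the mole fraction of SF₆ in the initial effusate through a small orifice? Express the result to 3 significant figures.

0.260

Each component's effusion rate ∝ (its partial pressure)·(1/√M) ∝ n_i/√M_i.
Mole fraction of SF₆ in the effusate = (n_SF₆/√M_SF₆) / (n_SF₆/√M_SF₆ + n_O₃/√M_O₃)
= (2.74/√146.06) / (2.74/√146.06 + 4.47/√48.00) = 0.2267/(0.2267 + 0.6452) = 0.260.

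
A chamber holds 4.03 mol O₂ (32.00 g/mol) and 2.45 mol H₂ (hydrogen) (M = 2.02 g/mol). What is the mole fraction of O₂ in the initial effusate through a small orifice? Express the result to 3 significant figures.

The effusion rate of species i is ∝ p_i/√M_i ∝ n_i/√M_i.
Mole fraction of O₂ in the effusate = (n_O₂/√M_O₂) / (n_O₂/√M_O₂ + n_H₂/√M_H₂)
= (4.03/√32.00) / (4.03/√32.00 + 2.45/√2.02) = 0.7124/(0.7124 + 1.724) = 0.292.

0.292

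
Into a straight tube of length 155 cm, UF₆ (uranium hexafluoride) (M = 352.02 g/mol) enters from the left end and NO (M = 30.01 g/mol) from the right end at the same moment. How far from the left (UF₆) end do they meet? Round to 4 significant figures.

In equal time, each gas travels a distance ∝ its rate ∝ 1/√M, so d_UF₆/d_NO = √(M_NO/M_UF₆) = √(30.01/352.02) = 0.2920.
With d_UF₆ + d_NO = 155 cm, d_NO = 155/(1 + 0.2920) = 120.0 cm.
d_UF₆ = 155 − 120.0 = 35.03 cm.

35.03 cm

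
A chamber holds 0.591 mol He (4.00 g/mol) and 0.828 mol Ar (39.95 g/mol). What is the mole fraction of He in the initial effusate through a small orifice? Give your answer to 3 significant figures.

0.693

Each component's effusion rate ∝ (its partial pressure)·(1/√M) ∝ n_i/√M_i.
x_He(eff) = (n_He/√M_He) / (n_He/√M_He + n_Ar/√M_Ar)
= (0.591/√4.00) / (0.591/√4.00 + 0.828/√39.95) = 0.2955/(0.2955 + 0.1310) = 0.693.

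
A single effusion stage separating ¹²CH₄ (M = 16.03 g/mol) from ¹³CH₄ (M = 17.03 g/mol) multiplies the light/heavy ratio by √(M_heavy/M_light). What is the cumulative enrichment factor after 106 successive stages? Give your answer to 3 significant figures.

24.7

After 106 stages the ratio has grown by (√(17.03/16.03))^106 = (17.03/16.03)^(106/2).
= 1.06238^53 = 24.7.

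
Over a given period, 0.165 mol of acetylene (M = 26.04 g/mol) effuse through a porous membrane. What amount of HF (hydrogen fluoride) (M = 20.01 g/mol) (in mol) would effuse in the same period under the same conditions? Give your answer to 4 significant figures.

By Graham's law, rate_HF/rate_C₂H₂ = √(M_C₂H₂/M_HF) = √(26.04/20.01) = √1.301 = 1.141.
So the amount for HF is 0.165 × 1.141 = 0.1882 mol.

0.1882 mol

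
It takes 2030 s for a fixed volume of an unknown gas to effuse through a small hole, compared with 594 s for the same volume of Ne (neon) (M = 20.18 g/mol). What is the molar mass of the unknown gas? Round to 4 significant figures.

235.7 g/mol

Using Graham's law: t_X/t_Ne = √(M_X/M_Ne).
2030/594 = 3.418 = √(M_X/20.18)
M_X = 20.18 × 3.418² = 20.18 × 11.68 = 235.7 g/mol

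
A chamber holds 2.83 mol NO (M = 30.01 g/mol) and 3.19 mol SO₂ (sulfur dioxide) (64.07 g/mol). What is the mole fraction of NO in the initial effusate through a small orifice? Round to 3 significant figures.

Rate_i ∝ x_i/√M_i (Graham's law weighted by mole fraction), so the effusate composition follows n_i/√M_i.
x_NO(eff) = (n_NO/√M_NO) / (n_NO/√M_NO + n_SO₂/√M_SO₂)
= (2.83/√30.01) / (2.83/√30.01 + 3.19/√64.07) = 0.5166/(0.5166 + 0.3985) = 0.565.

0.565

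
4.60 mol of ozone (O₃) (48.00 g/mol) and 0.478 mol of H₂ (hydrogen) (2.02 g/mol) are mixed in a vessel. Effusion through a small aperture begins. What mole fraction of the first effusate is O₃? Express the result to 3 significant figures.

0.664

Effusion rate of each component ∝ n_i/√M_i (partial pressure × 1/√M).
Mole fraction of O₃ in the effusate = (n_O₃/√M_O₃) / (n_O₃/√M_O₃ + n_H₂/√M_H₂)
= (4.60/√48.00) / (4.60/√48.00 + 0.478/√2.02) = 0.6640/(0.6640 + 0.3363) = 0.664.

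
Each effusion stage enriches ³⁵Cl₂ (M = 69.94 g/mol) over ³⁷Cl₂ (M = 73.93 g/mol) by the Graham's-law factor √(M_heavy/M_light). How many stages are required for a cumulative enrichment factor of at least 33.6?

127

With α = √(73.93/69.94) per stage, ln α = ½ ln(1.05705) = 0.02774.
Need α^N ≥ 33.6 ⇒ N ≥ ln(33.6) / ln α = 3.515 / 0.02774 = 126.69.
Minimum whole number of stages: N = 127.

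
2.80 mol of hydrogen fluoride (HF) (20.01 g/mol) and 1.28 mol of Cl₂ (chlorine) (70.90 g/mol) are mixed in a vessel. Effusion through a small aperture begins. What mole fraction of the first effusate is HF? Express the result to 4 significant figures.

0.8046

The effusion rate of species i is ∝ p_i/√M_i ∝ n_i/√M_i.
So x_HF in the escaping gas = (n_HF/√M_HF) / Σ(n_i/√M_i)
= (2.80/√20.01) / (2.80/√20.01 + 1.28/√70.90) = 0.6259/(0.6259 + 0.1520) = 0.8046.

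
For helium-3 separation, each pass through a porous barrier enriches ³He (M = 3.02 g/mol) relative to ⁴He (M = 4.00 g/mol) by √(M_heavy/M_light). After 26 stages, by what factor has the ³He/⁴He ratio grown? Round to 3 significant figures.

38.6

Each stage multiplies the ratio by α = √(4.00/3.02), so after 26 stages the overall factor is α^26 = (4.00/3.02)^(26/2).
= 1.32450^13 = 38.6.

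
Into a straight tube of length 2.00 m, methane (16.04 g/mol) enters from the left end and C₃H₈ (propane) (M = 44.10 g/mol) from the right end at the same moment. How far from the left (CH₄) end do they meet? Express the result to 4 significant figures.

1.248 m

Graham's law gives d_CH₄/d_C₃H₈ = rate_CH₄/rate_C₃H₈ = √(M_C₃H₈/M_CH₄) = √(44.10/16.04) = 1.658.
With d_CH₄ + d_C₃H₈ = 2.00 m, d_C₃H₈ = 2.00/(1 + 1.658) = 0.7524 m.
d_CH₄ = 2.00 − 0.7524 = 1.248 m.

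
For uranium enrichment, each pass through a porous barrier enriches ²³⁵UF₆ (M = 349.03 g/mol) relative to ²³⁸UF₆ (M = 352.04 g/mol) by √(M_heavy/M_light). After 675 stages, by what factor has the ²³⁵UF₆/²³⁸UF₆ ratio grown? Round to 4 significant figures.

The single-stage factor is √(M_heavy/M_light), so 675 stages give [√(352.04/349.03)]^675 = (352.04/349.03)^(675/2).
= 1.00862^(675/2) = 18.14.

18.14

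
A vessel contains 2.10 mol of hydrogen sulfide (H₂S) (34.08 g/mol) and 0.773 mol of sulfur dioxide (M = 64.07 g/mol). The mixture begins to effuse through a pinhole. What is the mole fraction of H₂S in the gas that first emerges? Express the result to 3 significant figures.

0.788

Each component's effusion rate ∝ (its partial pressure)·(1/√M) ∝ n_i/√M_i.
x_H₂S(eff) = (n_H₂S/√M_H₂S) / (n_H₂S/√M_H₂S + n_SO₂/√M_SO₂)
= (2.10/√34.08) / (2.10/√34.08 + 0.773/√64.07) = 0.3597/(0.3597 + 0.09657) = 0.788.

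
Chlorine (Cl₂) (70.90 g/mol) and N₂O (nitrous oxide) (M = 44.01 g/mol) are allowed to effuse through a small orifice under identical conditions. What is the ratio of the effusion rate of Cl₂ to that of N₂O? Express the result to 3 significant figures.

By Graham's law, rate_Cl₂/rate_N₂O = √(M_N₂O/M_Cl₂) = √(44.01/70.90) = √0.6207 = 0.788.

0.788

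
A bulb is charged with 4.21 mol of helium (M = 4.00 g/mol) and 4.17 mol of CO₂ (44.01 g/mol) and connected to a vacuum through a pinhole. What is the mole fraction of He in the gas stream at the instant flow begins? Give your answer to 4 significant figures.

0.7701

Rate_i ∝ x_i/√M_i (Graham's law weighted by mole fraction), so the effusate composition follows n_i/√M_i.
Mole fraction of He in the effusate = (n_He/√M_He) / (n_He/√M_He + n_CO₂/√M_CO₂)
= (4.21/√4.00) / (4.21/√4.00 + 4.17/√44.01) = 2.105/(2.105 + 0.6286) = 0.7701.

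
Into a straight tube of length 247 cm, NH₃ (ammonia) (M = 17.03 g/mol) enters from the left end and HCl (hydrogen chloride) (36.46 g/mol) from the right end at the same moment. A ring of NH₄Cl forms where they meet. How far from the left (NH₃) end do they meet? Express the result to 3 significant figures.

147 cm

Graham's law gives d_NH₃/d_HCl = rate_NH₃/rate_HCl = √(M_HCl/M_NH₃) = √(36.46/17.03) = 1.463.
With d_NH₃ + d_HCl = 247 cm, d_HCl = 247/(1 + 1.463) = 100.3 cm.
d_NH₃ = 247 − 100.3 = 147 cm.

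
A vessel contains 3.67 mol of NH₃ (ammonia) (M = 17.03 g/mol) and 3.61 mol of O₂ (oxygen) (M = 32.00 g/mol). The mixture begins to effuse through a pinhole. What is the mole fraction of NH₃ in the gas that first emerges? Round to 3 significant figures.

0.582

The effusion rate of species i is ∝ p_i/√M_i ∝ n_i/√M_i.
So x_NH₃ in the escaping gas = (n_NH₃/√M_NH₃) / Σ(n_i/√M_i)
= (3.67/√17.03) / (3.67/√17.03 + 3.61/√32.00) = 0.8893/(0.8893 + 0.6382) = 0.582.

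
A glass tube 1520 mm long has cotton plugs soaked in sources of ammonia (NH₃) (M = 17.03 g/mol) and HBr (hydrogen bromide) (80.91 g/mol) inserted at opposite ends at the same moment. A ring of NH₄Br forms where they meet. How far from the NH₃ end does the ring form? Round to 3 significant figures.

1040 mm

The fronts meet when d_NH₃ + d_HBr = L with d_NH₃/d_HBr = √(M_HBr/M_NH₃) (Graham's law). Here √(M_HBr/M_NH₃) = √(80.91/17.03) = 2.180.
With d_NH₃ + d_HBr = 1520 mm, d_HBr = 1520/(1 + 2.180) = 478.0 mm.
d_NH₃ = 1520 − 478.0 = 1040 mm.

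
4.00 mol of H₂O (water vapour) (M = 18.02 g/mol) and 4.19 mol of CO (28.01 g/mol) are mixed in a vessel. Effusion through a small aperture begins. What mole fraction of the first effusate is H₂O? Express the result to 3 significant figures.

0.543

Rate_i ∝ x_i/√M_i (Graham's law weighted by mole fraction), so the effusate composition follows n_i/√M_i.
x_H₂O(eff) = (n_H₂O/√M_H₂O) / (n_H₂O/√M_H₂O + n_CO/√M_CO)
= (4.00/√18.02) / (4.00/√18.02 + 4.19/√28.01) = 0.9423/(0.9423 + 0.7917) = 0.543.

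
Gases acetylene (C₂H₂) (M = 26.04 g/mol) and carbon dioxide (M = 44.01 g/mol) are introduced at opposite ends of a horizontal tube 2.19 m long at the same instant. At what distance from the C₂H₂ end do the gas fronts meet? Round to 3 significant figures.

1.24 m

The fronts meet when d_C₂H₂ + d_CO₂ = L with d_C₂H₂/d_CO₂ = √(M_CO₂/M_C₂H₂) (Graham's law). Here √(M_CO₂/M_C₂H₂) = √(44.01/26.04) = 1.300.
With d_C₂H₂ + d_CO₂ = 2.19 m, d_CO₂ = 2.19/(1 + 1.300) = 0.9522 m.
d_C₂H₂ = 2.19 − 0.9522 = 1.24 m.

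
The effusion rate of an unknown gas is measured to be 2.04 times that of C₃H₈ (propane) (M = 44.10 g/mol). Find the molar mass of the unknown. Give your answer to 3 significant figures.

Since effusion rate ∝ 1/√M, rate_X/rate_C₃H₈ = √(M_C₃H₈/M_X).
2.04 = √(44.10/M_X)
M_X = 44.10 / 2.04² = 44.10 / 4.162 = 10.6 g/mol

10.6 g/mol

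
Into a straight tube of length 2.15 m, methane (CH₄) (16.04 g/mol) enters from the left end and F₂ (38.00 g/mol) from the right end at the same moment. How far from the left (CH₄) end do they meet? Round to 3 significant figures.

1.30 m

Graham's law gives d_CH₄/d_F₂ = rate_CH₄/rate_F₂ = √(M_F₂/M_CH₄) = √(38.00/16.04) = 1.539.
With d_CH₄ + d_F₂ = 2.15 m, d_F₂ = 2.15/(1 + 1.539) = 0.8467 m.
d_CH₄ = 2.15 − 0.8467 = 1.30 m.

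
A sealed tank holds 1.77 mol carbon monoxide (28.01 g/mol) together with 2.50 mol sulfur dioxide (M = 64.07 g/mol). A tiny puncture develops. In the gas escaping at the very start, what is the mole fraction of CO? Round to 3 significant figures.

The effusion rate of species i is ∝ p_i/√M_i ∝ n_i/√M_i.
x_CO(eff) = (n_CO/√M_CO) / (n_CO/√M_CO + n_SO₂/√M_SO₂)
= (1.77/√28.01) / (1.77/√28.01 + 2.50/√64.07) = 0.3344/(0.3344 + 0.3123) = 0.517.

0.517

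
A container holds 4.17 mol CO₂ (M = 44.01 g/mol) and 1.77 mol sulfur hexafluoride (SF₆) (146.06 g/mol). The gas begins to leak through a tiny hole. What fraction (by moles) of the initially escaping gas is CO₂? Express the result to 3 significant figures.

Each component's effusion rate ∝ (its partial pressure)·(1/√M) ∝ n_i/√M_i.
Mole fraction of CO₂ in the effusate = (n_CO₂/√M_CO₂) / (n_CO₂/√M_CO₂ + n_SF₆/√M_SF₆)
= (4.17/√44.01) / (4.17/√44.01 + 1.77/√146.06) = 0.6286/(0.6286 + 0.1465) = 0.811.

0.811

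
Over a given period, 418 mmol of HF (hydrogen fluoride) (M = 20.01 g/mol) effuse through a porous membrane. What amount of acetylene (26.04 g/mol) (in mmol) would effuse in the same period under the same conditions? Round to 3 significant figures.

366 mmol

By Graham's law, rate_C₂H₂/rate_HF = √(M_HF/M_C₂H₂) = √(20.01/26.04) = √0.7684 = 0.8766.
So the amount for C₂H₂ is 418 × 0.8766 = 366 mmol.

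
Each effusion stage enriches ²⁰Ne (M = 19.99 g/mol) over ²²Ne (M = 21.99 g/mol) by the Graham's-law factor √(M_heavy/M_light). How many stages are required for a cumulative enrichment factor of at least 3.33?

With α = √(21.99/19.99) per stage, ln α = ½ ln(1.10005) = 0.04768.
Need α^N ≥ 3.33 ⇒ N ≥ ln(3.33) / ln α = 1.203 / 0.04768 = 25.23.
Rounding up, N = 26 stages.

26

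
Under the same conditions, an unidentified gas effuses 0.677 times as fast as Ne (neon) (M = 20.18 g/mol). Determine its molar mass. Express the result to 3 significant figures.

Using Graham's law: rate_X/rate_Ne = √(M_Ne/M_X).
0.677 = √(20.18/M_X)
M_X = 20.18 / 0.677² = 20.18 / 0.4583 = 44.0 g/mol

44.0 g/mol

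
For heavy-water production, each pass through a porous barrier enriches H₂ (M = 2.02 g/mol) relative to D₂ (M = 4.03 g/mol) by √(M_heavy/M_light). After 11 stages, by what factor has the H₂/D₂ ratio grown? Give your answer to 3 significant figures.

The single-stage factor is √(M_heavy/M_light), so 11 stages give [√(4.03/2.02)]^11 = (4.03/2.02)^(11/2).
= 1.99505^(11/2) = 44.6.

44.6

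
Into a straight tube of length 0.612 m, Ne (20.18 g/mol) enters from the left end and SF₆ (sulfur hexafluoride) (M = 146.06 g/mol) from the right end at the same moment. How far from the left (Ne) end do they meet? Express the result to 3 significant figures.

Graham's law gives d_Ne/d_SF₆ = rate_Ne/rate_SF₆ = √(M_SF₆/M_Ne) = √(146.06/20.18) = 2.690.
With d_Ne + d_SF₆ = 0.612 m, d_SF₆ = 0.612/(1 + 2.690) = 0.1658 m.
d_Ne = 0.612 − 0.1658 = 0.446 m.

0.446 m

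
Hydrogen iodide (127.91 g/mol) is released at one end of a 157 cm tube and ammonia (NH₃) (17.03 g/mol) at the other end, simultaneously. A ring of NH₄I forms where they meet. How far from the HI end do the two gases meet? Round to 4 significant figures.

The fronts meet when d_HI + d_NH₃ = L with d_HI/d_NH₃ = √(M_NH₃/M_HI) (Graham's law). Here √(M_NH₃/M_HI) = √(17.03/127.91) = 0.3649.
With d_HI + d_NH₃ = 157 cm, d_NH₃ = 157/(1 + 0.3649) = 115.0 cm.
d_HI = 157 − 115.0 = 41.97 cm.

41.97 cm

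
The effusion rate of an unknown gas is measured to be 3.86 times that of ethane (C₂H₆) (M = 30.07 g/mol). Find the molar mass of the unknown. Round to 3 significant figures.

2.02 g/mol

Since effusion rate ∝ 1/√M, rate_X/rate_C₂H₆ = √(M_C₂H₆/M_X).
3.86 = √(30.07/M_X)
M_X = 30.07 / 3.86² = 30.07 / 14.90 = 2.02 g/mol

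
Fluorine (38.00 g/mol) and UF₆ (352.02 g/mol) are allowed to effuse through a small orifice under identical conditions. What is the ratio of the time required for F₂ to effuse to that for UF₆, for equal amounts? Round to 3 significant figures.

0.329

By Graham's law, t_F₂/t_UF₆ = √(M_F₂/M_UF₆) = √(38.00/352.02) = √0.1079 = 0.329.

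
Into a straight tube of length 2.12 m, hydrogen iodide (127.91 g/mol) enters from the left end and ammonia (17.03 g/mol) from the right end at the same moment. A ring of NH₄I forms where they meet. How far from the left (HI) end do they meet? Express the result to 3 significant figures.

0.567 m

Distances travelled in equal time are proportional to diffusion rates, so d_HI/d_NH₃ = √(M_NH₃/M_HI) = √(17.03/127.91) = 0.3649.
With d_HI + d_NH₃ = 2.12 m, d_NH₃ = 2.12/(1 + 0.3649) = 1.553 m.
d_HI = 2.12 − 1.553 = 0.567 m.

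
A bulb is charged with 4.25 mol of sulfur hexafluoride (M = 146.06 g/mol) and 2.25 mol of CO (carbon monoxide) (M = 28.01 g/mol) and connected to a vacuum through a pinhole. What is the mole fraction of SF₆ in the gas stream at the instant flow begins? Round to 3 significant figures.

0.453

Effusion rate of each component ∝ n_i/√M_i (partial pressure × 1/√M).
So x_SF₆ in the escaping gas = (n_SF₆/√M_SF₆) / Σ(n_i/√M_i)
= (4.25/√146.06) / (4.25/√146.06 + 2.25/√28.01) = 0.3517/(0.3517 + 0.4251) = 0.453.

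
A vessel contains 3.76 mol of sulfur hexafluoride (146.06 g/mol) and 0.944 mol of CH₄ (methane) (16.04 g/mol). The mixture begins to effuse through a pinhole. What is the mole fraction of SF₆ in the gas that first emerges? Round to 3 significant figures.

Effusion rate of each component ∝ n_i/√M_i (partial pressure × 1/√M).
x_SF₆(eff) = (n_SF₆/√M_SF₆) / (n_SF₆/√M_SF₆ + n_CH₄/√M_CH₄)
= (3.76/√146.06) / (3.76/√146.06 + 0.944/√16.04) = 0.3111/(0.3111 + 0.2357) = 0.569.

0.569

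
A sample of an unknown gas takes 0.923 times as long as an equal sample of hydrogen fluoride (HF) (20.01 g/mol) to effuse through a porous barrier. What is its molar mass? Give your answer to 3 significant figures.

17.0 g/mol

From Graham's law, t_X/t_HF = √(M_X/M_HF).
0.923 = √(M_X/20.01)
M_X = 20.01 × 0.923² = 20.01 × 0.8519 = 17.0 g/mol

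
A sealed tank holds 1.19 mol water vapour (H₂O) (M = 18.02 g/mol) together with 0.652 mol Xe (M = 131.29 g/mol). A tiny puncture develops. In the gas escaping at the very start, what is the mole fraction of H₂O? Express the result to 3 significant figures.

The effusion rate of species i is ∝ p_i/√M_i ∝ n_i/√M_i.
So x_H₂O in the escaping gas = (n_H₂O/√M_H₂O) / Σ(n_i/√M_i)
= (1.19/√18.02) / (1.19/√18.02 + 0.652/√131.29) = 0.2803/(0.2803 + 0.05690) = 0.831.

0.831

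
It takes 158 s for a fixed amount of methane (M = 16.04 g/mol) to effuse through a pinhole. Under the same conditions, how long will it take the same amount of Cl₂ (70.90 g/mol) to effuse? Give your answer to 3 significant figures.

Graham's law gives t_Cl₂/t_CH₄ = √(M_Cl₂/M_CH₄) = √(70.90/16.04) = √4.420 = 2.102.
So the time for Cl₂ is 158 × 2.102 = 332 s.

332 s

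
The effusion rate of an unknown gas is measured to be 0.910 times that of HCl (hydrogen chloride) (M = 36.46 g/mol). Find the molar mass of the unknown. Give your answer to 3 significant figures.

44.0 g/mol

Using Graham's law: rate_X/rate_HCl = √(M_HCl/M_X).
0.910 = √(36.46/M_X)
M_X = 36.46 / 0.910² = 36.46 / 0.8281 = 44.0 g/mol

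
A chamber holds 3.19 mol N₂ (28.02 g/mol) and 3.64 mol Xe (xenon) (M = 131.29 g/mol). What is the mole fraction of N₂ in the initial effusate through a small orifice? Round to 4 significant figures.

Effusion rate of each component ∝ n_i/√M_i (partial pressure × 1/√M).
Mole fraction of N₂ in the effusate = (n_N₂/√M_N₂) / (n_N₂/√M_N₂ + n_Xe/√M_Xe)
= (3.19/√28.02) / (3.19/√28.02 + 3.64/√131.29) = 0.6026/(0.6026 + 0.3177) = 0.6548.

0.6548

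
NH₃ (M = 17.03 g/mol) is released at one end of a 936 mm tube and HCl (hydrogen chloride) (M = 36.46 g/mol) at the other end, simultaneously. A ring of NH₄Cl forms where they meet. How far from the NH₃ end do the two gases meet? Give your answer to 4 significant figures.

556.0 mm

In equal time, each gas travels a distance ∝ its rate ∝ 1/√M, so d_NH₃/d_HCl = √(M_HCl/M_NH₃) = √(36.46/17.03) = 1.463.
With d_NH₃ + d_HCl = 936 mm, d_HCl = 936/(1 + 1.463) = 380.0 mm.
d_NH₃ = 936 − 380.0 = 556.0 mm.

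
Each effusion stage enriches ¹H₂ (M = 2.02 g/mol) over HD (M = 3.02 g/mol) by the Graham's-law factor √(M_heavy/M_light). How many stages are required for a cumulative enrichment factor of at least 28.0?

17

Single-stage factor α = √(3.02/2.02), so ln α = ½ ln(1.49505) = 0.2011.
Need α^N ≥ 28.0 ⇒ N ≥ ln(28.0) / ln α = 3.332 / 0.2011 = 16.57.
So at least 17 stages are needed.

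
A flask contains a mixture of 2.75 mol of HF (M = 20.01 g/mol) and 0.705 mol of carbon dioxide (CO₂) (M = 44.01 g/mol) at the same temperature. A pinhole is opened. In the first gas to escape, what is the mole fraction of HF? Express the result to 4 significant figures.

0.8526

The effusion rate of species i is ∝ p_i/√M_i ∝ n_i/√M_i.
x_HF(eff) = (n_HF/√M_HF) / (n_HF/√M_HF + n_CO₂/√M_CO₂)
= (2.75/√20.01) / (2.75/√20.01 + 0.705/√44.01) = 0.6148/(0.6148 + 0.1063) = 0.8526.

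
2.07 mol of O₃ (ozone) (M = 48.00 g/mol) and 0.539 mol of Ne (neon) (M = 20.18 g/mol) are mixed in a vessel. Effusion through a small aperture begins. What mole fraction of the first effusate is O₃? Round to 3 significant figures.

0.713

Rate_i ∝ x_i/√M_i (Graham's law weighted by mole fraction), so the effusate composition follows n_i/√M_i.
So x_O₃ in the escaping gas = (n_O₃/√M_O₃) / Σ(n_i/√M_i)
= (2.07/√48.00) / (2.07/√48.00 + 0.539/√20.18) = 0.2988/(0.2988 + 0.1200) = 0.713.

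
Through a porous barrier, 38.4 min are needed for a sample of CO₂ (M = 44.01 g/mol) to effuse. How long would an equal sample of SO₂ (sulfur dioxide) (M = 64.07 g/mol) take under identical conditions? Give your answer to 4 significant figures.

46.33 min

By Graham's law, t_SO₂/t_CO₂ = √(M_SO₂/M_CO₂) = √(64.07/44.01) = √1.456 = 1.207.
So the time for SO₂ is 38.4 × 1.207 = 46.33 min.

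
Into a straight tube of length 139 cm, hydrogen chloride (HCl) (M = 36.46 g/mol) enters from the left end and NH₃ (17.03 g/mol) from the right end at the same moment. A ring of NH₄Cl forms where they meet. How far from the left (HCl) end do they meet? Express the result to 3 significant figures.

The fronts meet when d_HCl + d_NH₃ = L with d_HCl/d_NH₃ = √(M_NH₃/M_HCl) (Graham's law). Here √(M_NH₃/M_HCl) = √(17.03/36.46) = 0.6834.
With d_HCl + d_NH₃ = 139 cm, d_NH₃ = 139/(1 + 0.6834) = 82.57 cm.
d_HCl = 139 − 82.57 = 56.4 cm.

56.4 cm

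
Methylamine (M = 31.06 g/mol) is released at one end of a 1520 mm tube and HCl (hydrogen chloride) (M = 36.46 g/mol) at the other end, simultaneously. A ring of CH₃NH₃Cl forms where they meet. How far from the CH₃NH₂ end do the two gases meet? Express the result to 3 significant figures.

790 mm

Distances travelled in equal time are proportional to diffusion rates, so d_CH₃NH₂/d_HCl = √(M_HCl/M_CH₃NH₂) = √(36.46/31.06) = 1.083.
With d_CH₃NH₂ + d_HCl = 1520 mm, d_HCl = 1520/(1 + 1.083) = 729.6 mm.
d_CH₃NH₂ = 1520 − 729.6 = 790 mm.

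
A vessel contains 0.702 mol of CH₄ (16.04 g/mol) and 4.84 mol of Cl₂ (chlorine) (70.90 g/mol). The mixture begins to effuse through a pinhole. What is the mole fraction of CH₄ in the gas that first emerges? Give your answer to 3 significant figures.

The effusion rate of species i is ∝ p_i/√M_i ∝ n_i/√M_i.
x_CH₄(eff) = (n_CH₄/√M_CH₄) / (n_CH₄/√M_CH₄ + n_Cl₂/√M_Cl₂)
= (0.702/√16.04) / (0.702/√16.04 + 4.84/√70.90) = 0.1753/(0.1753 + 0.5748) = 0.234.

0.234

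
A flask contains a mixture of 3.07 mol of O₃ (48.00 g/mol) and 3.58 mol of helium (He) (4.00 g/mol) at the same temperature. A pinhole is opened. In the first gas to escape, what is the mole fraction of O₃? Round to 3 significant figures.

0.198

Effusion rate of each component ∝ n_i/√M_i (partial pressure × 1/√M).
x_O₃(eff) = (n_O₃/√M_O₃) / (n_O₃/√M_O₃ + n_He/√M_He)
= (3.07/√48.00) / (3.07/√48.00 + 3.58/√4.00) = 0.4431/(0.4431 + 1.790) = 0.198.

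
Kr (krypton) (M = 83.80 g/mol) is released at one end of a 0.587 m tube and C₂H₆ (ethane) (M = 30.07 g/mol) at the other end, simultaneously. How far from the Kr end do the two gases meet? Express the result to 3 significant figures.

0.220 m

The fronts meet when d_Kr + d_C₂H₆ = L with d_Kr/d_C₂H₆ = √(M_C₂H₆/M_Kr) (Graham's law). Here √(M_C₂H₆/M_Kr) = √(30.07/83.80) = 0.5990.
With d_Kr + d_C₂H₆ = 0.587 m, d_C₂H₆ = 0.587/(1 + 0.5990) = 0.3671 m.
d_Kr = 0.587 − 0.3671 = 0.220 m.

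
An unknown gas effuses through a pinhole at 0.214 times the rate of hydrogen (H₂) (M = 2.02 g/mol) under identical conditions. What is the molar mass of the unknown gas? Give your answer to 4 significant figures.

44.11 g/mol

From Graham's law, rate_X/rate_H₂ = √(M_H₂/M_X).
0.214 = √(2.02/M_X)
M_X = 2.02 / 0.214² = 2.02 / 0.04580 = 44.11 g/mol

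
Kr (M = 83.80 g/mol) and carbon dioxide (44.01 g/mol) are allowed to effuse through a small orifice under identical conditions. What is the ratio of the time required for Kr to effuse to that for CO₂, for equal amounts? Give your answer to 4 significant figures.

1.380

By Graham's law, t_Kr/t_CO₂ = √(M_Kr/M_CO₂) = √(83.80/44.01) = √1.904 = 1.380.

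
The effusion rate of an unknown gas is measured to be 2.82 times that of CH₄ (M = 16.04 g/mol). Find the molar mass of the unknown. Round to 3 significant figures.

Using Graham's law: rate_X/rate_CH₄ = √(M_CH₄/M_X).
2.82 = √(16.04/M_X)
M_X = 16.04 / 2.82² = 16.04 / 7.952 = 2.02 g/mol

2.02 g/mol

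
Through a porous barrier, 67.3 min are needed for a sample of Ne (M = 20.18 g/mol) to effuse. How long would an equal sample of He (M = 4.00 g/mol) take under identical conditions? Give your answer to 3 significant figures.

Graham's law gives t_He/t_Ne = √(M_He/M_Ne) = √(4.00/20.18) = √0.1982 = 0.4452.
So the time for He is 67.3 × 0.4452 = 30.0 min.

30.0 min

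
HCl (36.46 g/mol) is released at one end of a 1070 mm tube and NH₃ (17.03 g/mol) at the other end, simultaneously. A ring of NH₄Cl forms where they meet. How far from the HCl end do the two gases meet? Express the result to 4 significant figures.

Distances travelled in equal time are proportional to diffusion rates, so d_HCl/d_NH₃ = √(M_NH₃/M_HCl) = √(17.03/36.46) = 0.6834.
With d_HCl + d_NH₃ = 1070 mm, d_NH₃ = 1070/(1 + 0.6834) = 635.6 mm.
d_HCl = 1070 − 635.6 = 434.4 mm.

434.4 mm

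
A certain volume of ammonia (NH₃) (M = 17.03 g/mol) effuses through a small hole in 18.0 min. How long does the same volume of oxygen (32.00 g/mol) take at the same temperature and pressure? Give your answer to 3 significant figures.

By Graham's law, t_O₂/t_NH₃ = √(M_O₂/M_NH₃) = √(32.00/17.03) = √1.879 = 1.371.
So the time for O₂ is 18.0 × 1.371 = 24.7 min.

24.7 min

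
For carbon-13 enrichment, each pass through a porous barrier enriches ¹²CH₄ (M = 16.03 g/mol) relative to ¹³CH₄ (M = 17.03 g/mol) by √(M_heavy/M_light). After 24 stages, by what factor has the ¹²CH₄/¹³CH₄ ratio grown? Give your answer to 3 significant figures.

2.07

Overall factor = α^24 with α = √(17.03/16.03), i.e. (17.03/16.03)^(24/2).
= 1.06238^12 = 2.07.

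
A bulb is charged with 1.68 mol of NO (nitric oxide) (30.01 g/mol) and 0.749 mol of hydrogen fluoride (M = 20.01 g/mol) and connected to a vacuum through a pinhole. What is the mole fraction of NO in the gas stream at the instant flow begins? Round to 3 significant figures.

0.647

Effusion rate of each component ∝ n_i/√M_i (partial pressure × 1/√M).
Mole fraction of NO in the effusate = (n_NO/√M_NO) / (n_NO/√M_NO + n_HF/√M_HF)
= (1.68/√30.01) / (1.68/√30.01 + 0.749/√20.01) = 0.3067/(0.3067 + 0.1674) = 0.647.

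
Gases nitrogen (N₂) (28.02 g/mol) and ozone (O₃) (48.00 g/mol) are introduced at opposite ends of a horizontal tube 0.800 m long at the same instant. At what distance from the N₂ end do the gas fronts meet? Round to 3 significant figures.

The fronts meet when d_N₂ + d_O₃ = L with d_N₂/d_O₃ = √(M_O₃/M_N₂) (Graham's law). Here √(M_O₃/M_N₂) = √(48.00/28.02) = 1.309.
With d_N₂ + d_O₃ = 0.800 m, d_O₃ = 0.800/(1 + 1.309) = 0.3465 m.
d_N₂ = 0.800 − 0.3465 = 0.454 m.

0.454 m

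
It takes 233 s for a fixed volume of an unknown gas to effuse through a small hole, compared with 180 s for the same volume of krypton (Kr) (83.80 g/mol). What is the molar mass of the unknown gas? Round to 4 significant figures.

By Graham's law, t_X/t_Kr = √(M_X/M_Kr).
233/180 = 1.294 = √(M_X/83.80)
M_X = 83.80 × 1.294² = 83.80 × 1.676 = 140.4 g/mol

140.4 g/mol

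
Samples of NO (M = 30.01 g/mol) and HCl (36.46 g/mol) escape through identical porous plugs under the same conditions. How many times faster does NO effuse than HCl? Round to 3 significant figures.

Using Graham's law: rate_NO/rate_HCl = √(M_HCl/M_NO) = √(36.46/30.01) = √1.215 = 1.10.

1.10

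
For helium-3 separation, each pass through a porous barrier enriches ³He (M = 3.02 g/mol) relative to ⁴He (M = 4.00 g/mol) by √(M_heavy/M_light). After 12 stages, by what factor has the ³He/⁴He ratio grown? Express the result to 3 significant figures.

After 12 stages the ratio has grown by (√(4.00/3.02))^12 = (4.00/3.02)^(12/2).
= 1.32450^6 = 5.40.

5.40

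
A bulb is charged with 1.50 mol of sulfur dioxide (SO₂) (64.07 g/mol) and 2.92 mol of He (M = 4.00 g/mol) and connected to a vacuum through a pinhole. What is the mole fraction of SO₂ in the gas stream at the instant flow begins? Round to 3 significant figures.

0.114

Each component's effusion rate ∝ (its partial pressure)·(1/√M) ∝ n_i/√M_i.
Mole fraction of SO₂ in the effusate = (n_SO₂/√M_SO₂) / (n_SO₂/√M_SO₂ + n_He/√M_He)
= (1.50/√64.07) / (1.50/√64.07 + 2.92/√4.00) = 0.1874/(0.1874 + 1.460) = 0.114.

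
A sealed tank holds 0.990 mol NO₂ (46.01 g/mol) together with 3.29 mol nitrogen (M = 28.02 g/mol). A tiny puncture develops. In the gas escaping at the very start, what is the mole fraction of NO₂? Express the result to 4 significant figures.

The effusion rate of species i is ∝ p_i/√M_i ∝ n_i/√M_i.
x_NO₂(eff) = (n_NO₂/√M_NO₂) / (n_NO₂/√M_NO₂ + n_N₂/√M_N₂)
= (0.990/√46.01) / (0.990/√46.01 + 3.29/√28.02) = 0.1460/(0.1460 + 0.6215) = 0.1902.

0.1902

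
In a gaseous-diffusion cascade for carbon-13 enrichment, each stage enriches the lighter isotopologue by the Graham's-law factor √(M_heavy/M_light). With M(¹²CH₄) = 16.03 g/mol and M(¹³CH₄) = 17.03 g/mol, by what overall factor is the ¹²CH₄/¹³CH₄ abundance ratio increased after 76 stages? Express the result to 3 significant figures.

9.97

The single-stage factor is √(M_heavy/M_light), so 76 stages give [√(17.03/16.03)]^76 = (17.03/16.03)^(76/2).
= 1.06238^38 = 9.97.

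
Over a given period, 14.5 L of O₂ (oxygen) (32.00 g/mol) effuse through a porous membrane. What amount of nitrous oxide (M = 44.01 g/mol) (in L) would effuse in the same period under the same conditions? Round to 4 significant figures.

12.36 L

Graham's law gives rate_N₂O/rate_O₂ = √(M_O₂/M_N₂O) = √(32.00/44.01) = √0.7271 = 0.8527.
So the volume for N₂O is 14.5 × 0.8527 = 12.36 L.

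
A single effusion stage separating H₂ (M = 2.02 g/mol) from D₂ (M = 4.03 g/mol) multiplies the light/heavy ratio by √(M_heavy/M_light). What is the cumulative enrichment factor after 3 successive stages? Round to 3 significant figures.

Overall factor = α^3 with α = √(4.03/2.02), i.e. (4.03/2.02)^(3/2).
= 1.99505^(3/2) = 2.82.

2.82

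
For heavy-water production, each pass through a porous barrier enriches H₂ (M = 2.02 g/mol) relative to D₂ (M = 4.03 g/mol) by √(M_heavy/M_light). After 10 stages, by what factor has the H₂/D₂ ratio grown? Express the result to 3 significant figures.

31.6

The single-stage factor is √(M_heavy/M_light), so 10 stages give [√(4.03/2.02)]^10 = (4.03/2.02)^(10/2).
= 1.99505^5 = 31.6.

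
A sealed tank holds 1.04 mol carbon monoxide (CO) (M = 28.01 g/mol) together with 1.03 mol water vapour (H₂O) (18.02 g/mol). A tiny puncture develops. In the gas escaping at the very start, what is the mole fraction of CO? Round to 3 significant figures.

Rate_i ∝ x_i/√M_i (Graham's law weighted by mole fraction), so the effusate composition follows n_i/√M_i.
x_CO(eff) = (n_CO/√M_CO) / (n_CO/√M_CO + n_H₂O/√M_H₂O)
= (1.04/√28.01) / (1.04/√28.01 + 1.03/√18.02) = 0.1965/(0.1965 + 0.2426) = 0.447.

0.447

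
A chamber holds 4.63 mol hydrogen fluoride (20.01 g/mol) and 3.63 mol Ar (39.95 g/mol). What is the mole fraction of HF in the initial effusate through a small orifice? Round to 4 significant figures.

0.6431

Effusion rate of each component ∝ n_i/√M_i (partial pressure × 1/√M).
Mole fraction of HF in the effusate = (n_HF/√M_HF) / (n_HF/√M_HF + n_Ar/√M_Ar)
= (4.63/√20.01) / (4.63/√20.01 + 3.63/√39.95) = 1.035/(1.035 + 0.5743) = 0.6431.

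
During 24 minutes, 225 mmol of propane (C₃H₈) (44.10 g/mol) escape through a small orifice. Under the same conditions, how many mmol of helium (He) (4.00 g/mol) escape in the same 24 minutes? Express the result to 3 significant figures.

From Graham's law, rate_He/rate_C₃H₈ = √(M_C₃H₈/M_He) = √(44.10/4.00) = √11.03 = 3.320.
So the amount for He is 225 × 3.320 = 747 mmol.

747 mmol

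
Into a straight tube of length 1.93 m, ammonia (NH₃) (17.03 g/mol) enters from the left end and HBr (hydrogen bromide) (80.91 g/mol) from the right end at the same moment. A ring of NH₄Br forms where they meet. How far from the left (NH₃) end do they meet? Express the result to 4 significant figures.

1.323 m

Graham's law gives d_NH₃/d_HBr = rate_NH₃/rate_HBr = √(M_HBr/M_NH₃) = √(80.91/17.03) = 2.180.
With d_NH₃ + d_HBr = 1.93 m, d_HBr = 1.93/(1 + 2.180) = 0.6070 m.
d_NH₃ = 1.93 − 0.6070 = 1.323 m.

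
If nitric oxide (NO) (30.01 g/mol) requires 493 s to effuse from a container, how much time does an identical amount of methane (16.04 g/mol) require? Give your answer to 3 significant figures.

360 s

By Graham's law, t_CH₄/t_NO = √(M_CH₄/M_NO) = √(16.04/30.01) = √0.5345 = 0.7311.
So the time for CH₄ is 493 × 0.7311 = 360 s.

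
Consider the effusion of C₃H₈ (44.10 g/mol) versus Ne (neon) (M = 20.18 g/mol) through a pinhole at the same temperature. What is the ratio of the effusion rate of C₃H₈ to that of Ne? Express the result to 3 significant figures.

0.676

From Graham's law, rate_C₃H₈/rate_Ne = √(M_Ne/M_C₃H₈) = √(20.18/44.10) = √0.4576 = 0.676.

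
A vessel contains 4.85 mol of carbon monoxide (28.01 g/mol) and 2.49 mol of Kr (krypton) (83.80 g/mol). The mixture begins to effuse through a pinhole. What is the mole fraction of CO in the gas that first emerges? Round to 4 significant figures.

0.7711

Effusion rate of each component ∝ n_i/√M_i (partial pressure × 1/√M).
So x_CO in the escaping gas = (n_CO/√M_CO) / Σ(n_i/√M_i)
= (4.85/√28.01) / (4.85/√28.01 + 2.49/√83.80) = 0.9164/(0.9164 + 0.2720) = 0.7711.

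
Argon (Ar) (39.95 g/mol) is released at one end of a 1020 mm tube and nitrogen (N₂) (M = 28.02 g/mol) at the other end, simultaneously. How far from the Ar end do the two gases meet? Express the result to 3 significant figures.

465 mm

In equal time, each gas travels a distance ∝ its rate ∝ 1/√M, so d_Ar/d_N₂ = √(M_N₂/M_Ar) = √(28.02/39.95) = 0.8375.
With d_Ar + d_N₂ = 1020 mm, d_N₂ = 1020/(1 + 0.8375) = 555.1 mm.
d_Ar = 1020 − 555.1 = 465 mm.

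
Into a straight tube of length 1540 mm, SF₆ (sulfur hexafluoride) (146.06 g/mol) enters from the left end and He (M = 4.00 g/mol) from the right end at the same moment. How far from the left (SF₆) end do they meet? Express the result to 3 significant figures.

In equal time, each gas travels a distance ∝ its rate ∝ 1/√M, so d_SF₆/d_He = √(M_He/M_SF₆) = √(4.00/146.06) = 0.1655.
With d_SF₆ + d_He = 1540 mm, d_He = 1540/(1 + 0.1655) = 1321 mm.
d_SF₆ = 1540 − 1321 = 219 mm.

219 mm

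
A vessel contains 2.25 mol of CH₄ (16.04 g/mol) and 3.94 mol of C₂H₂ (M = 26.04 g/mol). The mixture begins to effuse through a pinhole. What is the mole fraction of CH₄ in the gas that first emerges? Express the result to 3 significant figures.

Rate_i ∝ x_i/√M_i (Graham's law weighted by mole fraction), so the effusate composition follows n_i/√M_i.
Mole fraction of CH₄ in the effusate = (n_CH₄/√M_CH₄) / (n_CH₄/√M_CH₄ + n_C₂H₂/√M_C₂H₂)
= (2.25/√16.04) / (2.25/√16.04 + 3.94/√26.04) = 0.5618/(0.5618 + 0.7721) = 0.421.

0.421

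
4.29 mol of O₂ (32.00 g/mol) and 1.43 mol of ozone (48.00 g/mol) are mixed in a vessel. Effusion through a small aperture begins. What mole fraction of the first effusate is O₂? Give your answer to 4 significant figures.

0.7861

Effusion rate of each component ∝ n_i/√M_i (partial pressure × 1/√M).
So x_O₂ in the escaping gas = (n_O₂/√M_O₂) / Σ(n_i/√M_i)
= (4.29/√32.00) / (4.29/√32.00 + 1.43/√48.00) = 0.7584/(0.7584 + 0.2064) = 0.7861.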